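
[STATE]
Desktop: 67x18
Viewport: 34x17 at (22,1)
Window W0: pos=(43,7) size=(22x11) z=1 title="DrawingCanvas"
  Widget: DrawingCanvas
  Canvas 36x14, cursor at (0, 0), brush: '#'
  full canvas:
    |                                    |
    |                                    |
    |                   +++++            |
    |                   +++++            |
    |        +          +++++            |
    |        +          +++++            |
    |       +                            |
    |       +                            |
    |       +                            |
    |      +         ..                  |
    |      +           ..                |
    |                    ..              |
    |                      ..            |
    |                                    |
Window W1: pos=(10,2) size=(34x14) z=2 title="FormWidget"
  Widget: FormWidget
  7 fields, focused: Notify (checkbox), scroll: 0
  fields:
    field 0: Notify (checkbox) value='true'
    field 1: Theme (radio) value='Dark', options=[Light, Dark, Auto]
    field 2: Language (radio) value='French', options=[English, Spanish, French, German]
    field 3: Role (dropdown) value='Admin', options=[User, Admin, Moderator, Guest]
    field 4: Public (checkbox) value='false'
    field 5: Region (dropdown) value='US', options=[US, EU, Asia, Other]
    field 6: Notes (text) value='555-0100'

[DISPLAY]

                                  
━━━━━━━━━━━━━━━━━━━━━┓            
                     ┃            
─────────────────────┨            
   [x]               ┃            
   ( ) Light  (●) Dar┃            
   ( ) English  ( ) S┃━━━━━━━━━━━━
   [Admin          ▼]┃ DrawingCanv
   [ ]               ┃────────────
   [US             ▼]┃+           
   [555-0100        ]┃            
                     ┃            
                     ┃            
                     ┃        +   
━━━━━━━━━━━━━━━━━━━━━┛        +   
                     ┃       +    
                     ┗━━━━━━━━━━━━


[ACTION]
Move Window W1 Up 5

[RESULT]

                     ┃            
─────────────────────┨            
   [x]               ┃            
   ( ) Light  (●) Dar┃            
   ( ) English  ( ) S┃            
   [Admin          ▼]┃            
   [ ]               ┃━━━━━━━━━━━━
   [US             ▼]┃ DrawingCanv
   [555-0100        ]┃────────────
                     ┃+           
                     ┃            
                     ┃            
━━━━━━━━━━━━━━━━━━━━━┛            
                     ┃        +   
                     ┃        +   
                     ┃       +    
                     ┗━━━━━━━━━━━━


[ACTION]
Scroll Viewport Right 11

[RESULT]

          ┃                       
──────────┨                       
          ┃                       
t  (●) Dar┃                       
ish  ( ) S┃                       
        ▼]┃                       
          ┃━━━━━━━━━━━━━━━━━━━━┓  
        ▼]┃ DrawingCanvas      ┃  
0        ]┃────────────────────┨  
          ┃+                   ┃  
          ┃                    ┃  
          ┃                   +┃  
━━━━━━━━━━┛                   +┃  
          ┃        +          +┃  
          ┃        +          +┃  
          ┃       +            ┃  
          ┗━━━━━━━━━━━━━━━━━━━━┛  


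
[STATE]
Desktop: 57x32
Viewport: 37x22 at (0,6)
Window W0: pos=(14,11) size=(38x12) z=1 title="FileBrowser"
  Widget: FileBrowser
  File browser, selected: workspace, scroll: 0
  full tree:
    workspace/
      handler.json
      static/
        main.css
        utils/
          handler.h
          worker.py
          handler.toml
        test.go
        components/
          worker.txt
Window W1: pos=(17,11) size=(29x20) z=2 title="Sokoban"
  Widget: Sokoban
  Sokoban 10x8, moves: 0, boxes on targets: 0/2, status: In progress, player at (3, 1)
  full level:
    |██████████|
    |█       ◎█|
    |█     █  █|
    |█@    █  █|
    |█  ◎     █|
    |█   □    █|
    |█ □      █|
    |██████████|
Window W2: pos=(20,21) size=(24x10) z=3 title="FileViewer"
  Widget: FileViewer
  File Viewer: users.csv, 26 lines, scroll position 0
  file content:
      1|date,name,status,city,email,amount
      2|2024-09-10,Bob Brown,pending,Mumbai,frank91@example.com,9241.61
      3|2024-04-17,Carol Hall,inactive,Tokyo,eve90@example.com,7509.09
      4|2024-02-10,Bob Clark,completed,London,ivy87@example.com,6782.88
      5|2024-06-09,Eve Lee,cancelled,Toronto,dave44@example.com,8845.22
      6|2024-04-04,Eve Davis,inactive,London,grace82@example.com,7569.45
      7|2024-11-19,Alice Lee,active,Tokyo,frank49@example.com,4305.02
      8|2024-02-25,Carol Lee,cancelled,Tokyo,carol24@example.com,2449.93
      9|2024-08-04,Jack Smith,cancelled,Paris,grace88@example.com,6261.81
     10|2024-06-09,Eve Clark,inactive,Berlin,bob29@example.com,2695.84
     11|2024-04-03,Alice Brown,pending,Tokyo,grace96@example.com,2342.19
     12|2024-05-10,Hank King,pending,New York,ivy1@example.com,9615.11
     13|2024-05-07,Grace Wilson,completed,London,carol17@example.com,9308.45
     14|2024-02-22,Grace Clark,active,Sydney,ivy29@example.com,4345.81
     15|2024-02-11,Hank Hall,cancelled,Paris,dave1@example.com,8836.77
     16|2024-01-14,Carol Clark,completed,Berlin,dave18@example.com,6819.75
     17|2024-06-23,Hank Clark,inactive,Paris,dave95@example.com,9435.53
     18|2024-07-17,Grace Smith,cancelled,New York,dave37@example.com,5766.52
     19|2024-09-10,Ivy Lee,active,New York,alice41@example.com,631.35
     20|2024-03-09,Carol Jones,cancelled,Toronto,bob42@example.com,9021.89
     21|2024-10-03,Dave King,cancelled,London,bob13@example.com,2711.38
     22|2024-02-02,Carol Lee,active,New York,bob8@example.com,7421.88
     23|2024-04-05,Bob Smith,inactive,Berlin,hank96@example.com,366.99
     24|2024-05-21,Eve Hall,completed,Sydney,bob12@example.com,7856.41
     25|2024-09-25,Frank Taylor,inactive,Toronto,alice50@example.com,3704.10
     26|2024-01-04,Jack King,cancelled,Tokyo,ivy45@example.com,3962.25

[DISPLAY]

                                     
                                     
                                     
                                     
                                     
              ┏━━┏━━━━━━━━━━━━━━━━━━━
              ┃ F┃ Sokoban           
              ┠──┠───────────────────
              ┃> ┃██████████         
              ┃  ┃█       ◎█         
              ┃  ┃█     █  █         
              ┃  ┃█@    █  █         
              ┃  ┃█  ◎     █         
              ┃  ┃█   □    █         
              ┃  ┃█ □      █         
              ┃  ┃██┏━━━━━━━━━━━━━━━━
              ┗━━┃Mo┃ FileViewer     
                 ┃  ┠────────────────
                 ┃  ┃date,name,status
                 ┃  ┃2024-09-10,Bob B
                 ┃  ┃2024-04-17,Carol
                 ┃  ┃2024-02-10,Bob C


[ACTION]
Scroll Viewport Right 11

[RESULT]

                                     
                                     
                                     
                                     
                                     
   ┏━━┏━━━━━━━━━━━━━━━━━━━━━━━━━━━┓━━
   ┃ F┃ Sokoban                   ┃  
   ┠──┠───────────────────────────┨──
   ┃> ┃██████████                 ┃  
   ┃  ┃█       ◎█                 ┃  
   ┃  ┃█     █  █                 ┃  
   ┃  ┃█@    █  █                 ┃  
   ┃  ┃█  ◎     █                 ┃  
   ┃  ┃█   □    █                 ┃  
   ┃  ┃█ □      █                 ┃  
   ┃  ┃██┏━━━━━━━━━━━━━━━━━━━━━━┓ ┃  
   ┗━━┃Mo┃ FileViewer           ┃ ┃━━
      ┃  ┠──────────────────────┨ ┃  
      ┃  ┃date,name,status,city▲┃ ┃  
      ┃  ┃2024-09-10,Bob Brown,█┃ ┃  
      ┃  ┃2024-04-17,Carol Hall░┃ ┃  
      ┃  ┃2024-02-10,Bob Clark,░┃ ┃  


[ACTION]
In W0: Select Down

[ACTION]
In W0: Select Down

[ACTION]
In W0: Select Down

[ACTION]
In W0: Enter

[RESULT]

                                     
                                     
                                     
                                     
                                     
   ┏━━┏━━━━━━━━━━━━━━━━━━━━━━━━━━━┓━━
   ┃ F┃ Sokoban                   ┃  
   ┠──┠───────────────────────────┨──
   ┃  ┃██████████                 ┃  
   ┃  ┃█       ◎█                 ┃  
   ┃  ┃█     █  █                 ┃  
   ┃  ┃█@    █  █                 ┃  
   ┃  ┃█  ◎     █                 ┃  
   ┃  ┃█   □    █                 ┃  
   ┃  ┃█ □      █                 ┃  
   ┃  ┃██┏━━━━━━━━━━━━━━━━━━━━━━┓ ┃  
   ┗━━┃Mo┃ FileViewer           ┃ ┃━━
      ┃  ┠──────────────────────┨ ┃  
      ┃  ┃date,name,status,city▲┃ ┃  
      ┃  ┃2024-09-10,Bob Brown,█┃ ┃  
      ┃  ┃2024-04-17,Carol Hall░┃ ┃  
      ┃  ┃2024-02-10,Bob Clark,░┃ ┃  


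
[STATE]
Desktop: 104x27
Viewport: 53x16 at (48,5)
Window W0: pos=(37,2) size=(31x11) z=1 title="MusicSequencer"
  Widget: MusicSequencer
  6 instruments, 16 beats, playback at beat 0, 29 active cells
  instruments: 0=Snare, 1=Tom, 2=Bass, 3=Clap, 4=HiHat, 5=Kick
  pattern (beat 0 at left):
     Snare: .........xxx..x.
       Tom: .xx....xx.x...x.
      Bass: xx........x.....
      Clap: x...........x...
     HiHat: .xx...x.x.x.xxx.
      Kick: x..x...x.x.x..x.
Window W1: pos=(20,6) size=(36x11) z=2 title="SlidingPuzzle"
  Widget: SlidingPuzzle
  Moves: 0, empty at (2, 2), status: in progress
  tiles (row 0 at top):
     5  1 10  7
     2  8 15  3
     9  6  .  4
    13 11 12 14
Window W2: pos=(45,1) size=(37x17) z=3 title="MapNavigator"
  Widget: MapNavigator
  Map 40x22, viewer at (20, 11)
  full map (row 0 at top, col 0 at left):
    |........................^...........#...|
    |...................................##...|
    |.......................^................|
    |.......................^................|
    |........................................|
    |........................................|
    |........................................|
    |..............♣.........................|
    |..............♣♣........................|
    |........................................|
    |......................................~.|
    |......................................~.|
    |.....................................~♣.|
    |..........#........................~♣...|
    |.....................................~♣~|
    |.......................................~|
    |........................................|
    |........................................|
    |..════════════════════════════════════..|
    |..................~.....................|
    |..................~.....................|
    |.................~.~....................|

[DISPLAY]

.................................┃                   
.........♣.......................┃                   
.........♣♣......................┃                   
.................................┃                   
.................................┃                   
...............@.................┃                   
................................~┃                   
.....#........................~♣.┃                   
................................~┃                   
.................................┃                   
.................................┃                   
.................................┃                   
━━━━━━━━━━━━━━━━━━━━━━━━━━━━━━━━━┛                   
                                                     
                                                     
                                                     


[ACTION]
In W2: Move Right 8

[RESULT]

...........................      ┃                   
.♣.........................      ┃                   
.♣♣........................      ┃                   
...........................      ┃                   
.........................~.      ┃                   
...............@.........~.      ┃                   
........................~♣.      ┃                   
......................~♣...      ┃                   
........................~♣~      ┃                   
..........................~      ┃                   
...........................      ┃                   
...........................      ┃                   
━━━━━━━━━━━━━━━━━━━━━━━━━━━━━━━━━┛                   
                                                     
                                                     
                                                     


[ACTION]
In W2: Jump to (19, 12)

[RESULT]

..........♣......................┃                   
..........♣♣.....................┃                   
.................................┃                   
.................................┃                   
.................................┃                   
...............@.................┃                   
......#........................~♣┃                   
.................................┃                   
.................................┃                   
.................................┃                   
.................................┃                   
═════════════════════════════════┃                   
━━━━━━━━━━━━━━━━━━━━━━━━━━━━━━━━━┛                   
                                                     
                                                     
                                                     


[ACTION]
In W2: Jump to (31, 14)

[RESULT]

........................         ┃                   
......................~.         ┃                   
......................~.         ┃                   
.....................~♣.         ┃                   
...................~♣...         ┃                   
...............@.....~♣~         ┃                   
.......................~         ┃                   
........................         ┃                   
........................         ┃                   
══════════════════════..         ┃                   
..~.....................         ┃                   
..~.....................         ┃                   
━━━━━━━━━━━━━━━━━━━━━━━━━━━━━━━━━┛                   
                                                     
                                                     
                                                     


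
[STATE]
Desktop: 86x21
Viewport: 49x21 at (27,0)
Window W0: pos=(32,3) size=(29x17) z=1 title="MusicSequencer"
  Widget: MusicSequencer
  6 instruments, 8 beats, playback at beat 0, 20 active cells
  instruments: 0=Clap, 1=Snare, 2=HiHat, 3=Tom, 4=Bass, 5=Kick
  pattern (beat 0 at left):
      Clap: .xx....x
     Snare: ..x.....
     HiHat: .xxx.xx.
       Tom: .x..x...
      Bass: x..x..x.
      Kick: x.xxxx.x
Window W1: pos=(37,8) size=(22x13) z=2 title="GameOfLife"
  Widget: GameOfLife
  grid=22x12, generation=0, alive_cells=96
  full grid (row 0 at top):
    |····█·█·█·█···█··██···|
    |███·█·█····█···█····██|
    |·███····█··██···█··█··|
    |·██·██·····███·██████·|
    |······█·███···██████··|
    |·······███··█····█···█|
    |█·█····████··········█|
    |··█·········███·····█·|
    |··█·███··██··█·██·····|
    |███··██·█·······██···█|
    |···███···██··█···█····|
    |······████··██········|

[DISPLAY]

                                                 
                                                 
                                                 
     ┏━━━━━━━━━━━━━━━━━━━━━━━━━━━┓               
     ┃ MusicSequencer            ┃               
     ┠───────────────────────────┨               
     ┃      ▼1234567             ┃               
     ┃  Clap·██····█             ┃               
     ┃ Sna┏━━━━━━━━━━━━━━━━━━━━┓ ┃               
     ┃ HiH┃ GameOfLife         ┃ ┃               
     ┃   T┠────────────────────┨ ┃               
     ┃  Ba┃Gen: 0              ┃ ┃               
     ┃  Ki┃███····█··██···█··█·┃ ┃               
     ┃    ┃██·██·····███·██████┃ ┃               
     ┃    ┃·····█·███···██████·┃ ┃               
     ┃    ┃······███··█····█···┃ ┃               
     ┃    ┃·█····████··········┃ ┃               
     ┃    ┃·█·········███·····█┃ ┃               
     ┃    ┃·█·███··██··█·██····┃ ┃               
     ┗━━━━┃██··██·█·······██···┃━┛               
          ┗━━━━━━━━━━━━━━━━━━━━┛                 


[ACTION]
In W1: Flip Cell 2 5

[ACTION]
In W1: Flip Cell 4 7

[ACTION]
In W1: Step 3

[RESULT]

                                                 
                                                 
                                                 
     ┏━━━━━━━━━━━━━━━━━━━━━━━━━━━┓               
     ┃ MusicSequencer            ┃               
     ┠───────────────────────────┨               
     ┃      ▼1234567             ┃               
     ┃  Clap·██····█             ┃               
     ┃ Sna┏━━━━━━━━━━━━━━━━━━━━┓ ┃               
     ┃ HiH┃ GameOfLife         ┃ ┃               
     ┃   T┠────────────────────┨ ┃               
     ┃  Ba┃Gen: 3              ┃ ┃               
     ┃  Ki┃···█·████··········█┃ ┃               
     ┃    ┃··██·█······█··██···┃ ┃               
     ┃    ┃···█·█······█·······┃ ┃               
     ┃    ┃·····██·······█····█┃ ┃               
     ┃    ┃·█···█········██···█┃ ┃               
     ┃    ┃███···········█·····┃ ┃               
     ┃    ┃██····██·█··········┃ ┃               
     ┗━━━━┃··███████·██·····█··┃━┛               
          ┗━━━━━━━━━━━━━━━━━━━━┛                 


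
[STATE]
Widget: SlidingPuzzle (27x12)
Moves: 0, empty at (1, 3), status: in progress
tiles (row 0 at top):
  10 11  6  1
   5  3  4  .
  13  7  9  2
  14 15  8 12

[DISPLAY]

┌────┬────┬────┬────┐      
│ 10 │ 11 │  6 │  1 │      
├────┼────┼────┼────┤      
│  5 │  3 │  4 │    │      
├────┼────┼────┼────┤      
│ 13 │  7 │  9 │  2 │      
├────┼────┼────┼────┤      
│ 14 │ 15 │  8 │ 12 │      
└────┴────┴────┴────┘      
Moves: 0                   
                           
                           


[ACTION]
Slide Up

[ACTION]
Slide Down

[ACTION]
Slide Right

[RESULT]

┌────┬────┬────┬────┐      
│ 10 │ 11 │  6 │  1 │      
├────┼────┼────┼────┤      
│  5 │  3 │    │  4 │      
├────┼────┼────┼────┤      
│ 13 │  7 │  9 │  2 │      
├────┼────┼────┼────┤      
│ 14 │ 15 │  8 │ 12 │      
└────┴────┴────┴────┘      
Moves: 3                   
                           
                           


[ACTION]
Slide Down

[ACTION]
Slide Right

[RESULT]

┌────┬────┬────┬────┐      
│ 10 │    │ 11 │  1 │      
├────┼────┼────┼────┤      
│  5 │  3 │  6 │  4 │      
├────┼────┼────┼────┤      
│ 13 │  7 │  9 │  2 │      
├────┼────┼────┼────┤      
│ 14 │ 15 │  8 │ 12 │      
└────┴────┴────┴────┘      
Moves: 5                   
                           
                           


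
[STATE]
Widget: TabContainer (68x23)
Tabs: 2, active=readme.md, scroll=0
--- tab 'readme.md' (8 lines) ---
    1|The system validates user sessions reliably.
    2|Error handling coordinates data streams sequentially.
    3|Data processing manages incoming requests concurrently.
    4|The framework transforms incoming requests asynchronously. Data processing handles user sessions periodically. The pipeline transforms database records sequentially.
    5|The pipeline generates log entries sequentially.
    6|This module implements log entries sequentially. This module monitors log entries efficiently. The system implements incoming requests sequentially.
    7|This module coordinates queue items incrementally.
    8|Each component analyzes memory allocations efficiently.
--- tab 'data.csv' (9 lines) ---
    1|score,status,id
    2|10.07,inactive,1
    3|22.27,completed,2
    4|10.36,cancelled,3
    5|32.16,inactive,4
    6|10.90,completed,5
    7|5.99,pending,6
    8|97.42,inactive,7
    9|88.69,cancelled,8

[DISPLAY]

[readme.md]│ data.csv                                               
────────────────────────────────────────────────────────────────────
The system validates user sessions reliably.                        
Error handling coordinates data streams sequentially.               
Data processing manages incoming requests concurrently.             
The framework transforms incoming requests asynchronously. Data proc
The pipeline generates log entries sequentially.                    
This module implements log entries sequentially. This module monitor
This module coordinates queue items incrementally.                  
Each component analyzes memory allocations efficiently.             
                                                                    
                                                                    
                                                                    
                                                                    
                                                                    
                                                                    
                                                                    
                                                                    
                                                                    
                                                                    
                                                                    
                                                                    
                                                                    


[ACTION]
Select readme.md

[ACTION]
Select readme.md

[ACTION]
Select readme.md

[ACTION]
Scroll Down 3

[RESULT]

[readme.md]│ data.csv                                               
────────────────────────────────────────────────────────────────────
The framework transforms incoming requests asynchronously. Data proc
The pipeline generates log entries sequentially.                    
This module implements log entries sequentially. This module monitor
This module coordinates queue items incrementally.                  
Each component analyzes memory allocations efficiently.             
                                                                    
                                                                    
                                                                    
                                                                    
                                                                    
                                                                    
                                                                    
                                                                    
                                                                    
                                                                    
                                                                    
                                                                    
                                                                    
                                                                    
                                                                    
                                                                    


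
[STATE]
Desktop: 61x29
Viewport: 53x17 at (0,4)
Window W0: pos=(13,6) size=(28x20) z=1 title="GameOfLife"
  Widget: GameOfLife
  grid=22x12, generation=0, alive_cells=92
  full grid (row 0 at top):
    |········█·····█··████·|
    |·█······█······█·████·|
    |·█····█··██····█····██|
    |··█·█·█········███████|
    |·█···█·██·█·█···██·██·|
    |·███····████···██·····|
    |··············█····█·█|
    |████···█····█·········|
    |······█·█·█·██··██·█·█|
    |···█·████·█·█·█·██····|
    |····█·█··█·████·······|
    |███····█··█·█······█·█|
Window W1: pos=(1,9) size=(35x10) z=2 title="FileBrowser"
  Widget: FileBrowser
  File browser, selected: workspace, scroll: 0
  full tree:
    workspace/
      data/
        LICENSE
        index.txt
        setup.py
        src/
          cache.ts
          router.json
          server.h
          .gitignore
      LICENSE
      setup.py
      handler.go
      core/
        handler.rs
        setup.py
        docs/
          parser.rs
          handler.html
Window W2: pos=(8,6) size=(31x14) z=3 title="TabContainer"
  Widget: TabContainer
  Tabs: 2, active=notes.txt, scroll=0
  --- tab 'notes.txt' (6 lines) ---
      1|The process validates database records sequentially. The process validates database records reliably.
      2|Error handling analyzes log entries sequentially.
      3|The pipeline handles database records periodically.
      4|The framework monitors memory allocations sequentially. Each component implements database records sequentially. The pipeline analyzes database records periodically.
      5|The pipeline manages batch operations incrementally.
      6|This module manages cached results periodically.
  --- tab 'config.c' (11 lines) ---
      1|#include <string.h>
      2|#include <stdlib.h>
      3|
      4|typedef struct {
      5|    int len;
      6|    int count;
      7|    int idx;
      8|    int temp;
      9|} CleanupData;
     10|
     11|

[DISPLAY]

                                                     
                                                     
        ┏━━━━━━━━━━━━━━━━━━━━━━━━━━━━━┓━┓            
        ┃ TabContainer                ┃ ┃            
        ┠─────────────────────────────┨─┨            
 ┏━━━━━━┃[notes.txt]│ config.c        ┃ ┃            
 ┃ FileB┃─────────────────────────────┃ ┃            
 ┠──────┃The process validates databas┃ ┃            
 ┃> [-] ┃Error handling analyzes log e┃ ┃            
 ┃    [+┃The pipeline handles database┃ ┃            
 ┃    LI┃The framework monitors memory┃ ┃            
 ┃    se┃The pipeline manages batch op┃ ┃            
 ┃    ha┃This module manages cached re┃ ┃            
 ┃    [+┃                             ┃ ┃            
 ┗━━━━━━┃                             ┃ ┃            
        ┗━━━━━━━━━━━━━━━━━━━━━━━━━━━━━┛ ┃            
             ┃····█·█··█·████·······    ┃            


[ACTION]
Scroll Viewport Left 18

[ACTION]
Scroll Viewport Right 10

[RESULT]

                                                     
                                                     
┏━━━━━━━━━━━━━━━━━━━━━━━━━━━━━┓━┓                    
┃ TabContainer                ┃ ┃                    
┠─────────────────────────────┨─┨                    
┃[notes.txt]│ config.c        ┃ ┃                    
┃─────────────────────────────┃ ┃                    
┃The process validates databas┃ ┃                    
┃Error handling analyzes log e┃ ┃                    
┃The pipeline handles database┃ ┃                    
┃The framework monitors memory┃ ┃                    
┃The pipeline manages batch op┃ ┃                    
┃This module manages cached re┃ ┃                    
┃                             ┃ ┃                    
┃                             ┃ ┃                    
┗━━━━━━━━━━━━━━━━━━━━━━━━━━━━━┛ ┃                    
     ┃····█·█··█·████·······    ┃                    


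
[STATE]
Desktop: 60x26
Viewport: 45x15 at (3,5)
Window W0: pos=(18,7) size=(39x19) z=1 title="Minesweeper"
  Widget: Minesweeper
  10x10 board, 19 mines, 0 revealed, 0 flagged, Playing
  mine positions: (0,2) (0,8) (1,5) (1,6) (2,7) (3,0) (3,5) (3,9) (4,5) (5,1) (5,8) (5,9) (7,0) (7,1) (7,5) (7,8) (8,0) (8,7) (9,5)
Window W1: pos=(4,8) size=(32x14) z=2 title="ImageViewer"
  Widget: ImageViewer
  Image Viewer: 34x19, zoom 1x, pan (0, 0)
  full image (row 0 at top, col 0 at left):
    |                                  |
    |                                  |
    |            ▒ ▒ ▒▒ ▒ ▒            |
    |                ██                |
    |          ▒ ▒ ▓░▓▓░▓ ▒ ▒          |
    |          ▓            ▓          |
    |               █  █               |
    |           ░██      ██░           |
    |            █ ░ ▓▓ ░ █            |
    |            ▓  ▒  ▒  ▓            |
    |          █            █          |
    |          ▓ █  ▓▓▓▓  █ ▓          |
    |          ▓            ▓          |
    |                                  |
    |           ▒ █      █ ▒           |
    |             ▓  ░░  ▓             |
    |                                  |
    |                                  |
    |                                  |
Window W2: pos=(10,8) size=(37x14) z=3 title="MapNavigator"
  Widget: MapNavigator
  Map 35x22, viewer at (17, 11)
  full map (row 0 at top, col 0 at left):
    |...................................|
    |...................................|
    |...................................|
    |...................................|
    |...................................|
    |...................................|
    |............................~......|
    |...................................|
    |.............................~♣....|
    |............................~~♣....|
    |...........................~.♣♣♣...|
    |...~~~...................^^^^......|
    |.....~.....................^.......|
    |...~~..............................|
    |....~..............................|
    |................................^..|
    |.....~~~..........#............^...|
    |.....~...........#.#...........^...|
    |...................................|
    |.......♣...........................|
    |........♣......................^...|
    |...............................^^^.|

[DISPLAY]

                                             
                                             
               ┏━━━━━━━━━━━━━━━━━━━━━━━━━━━━━
 ┏━━━━━┏━━━━━━━━━━━━━━━━━━━━━━━━━━━━━━━━━━━┓ 
 ┃ Imag┃ MapNavigator                      ┃─
 ┠─────┠───────────────────────────────────┨ 
 ┃     ┃............................~......┃ 
 ┃     ┃...................................┃ 
 ┃     ┃.............................~♣....┃ 
 ┃     ┃............................~~♣....┃ 
 ┃     ┃...........................~.♣♣♣...┃ 
 ┃     ┃...~~~...........@.......^^^^......┃ 
 ┃     ┃.....~.....................^.......┃ 
 ┃     ┃...~~..............................┃ 
 ┃     ┃....~..............................┃ 


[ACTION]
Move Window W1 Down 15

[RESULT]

                                             
                                             
               ┏━━━━━━━━━━━━━━━━━━━━━━━━━━━━━
       ┏━━━━━━━━━━━━━━━━━━━━━━━━━━━━━━━━━━━┓ 
       ┃ MapNavigator                      ┃─
       ┠───────────────────────────────────┨ 
       ┃............................~......┃ 
 ┏━━━━━┃...................................┃ 
 ┃ Imag┃.............................~♣....┃ 
 ┠─────┃............................~~♣....┃ 
 ┃     ┃...........................~.♣♣♣...┃ 
 ┃     ┃...~~~...........@.......^^^^......┃ 
 ┃     ┃.....~.....................^.......┃ 
 ┃     ┃...~~..............................┃ 
 ┃     ┃....~..............................┃ 


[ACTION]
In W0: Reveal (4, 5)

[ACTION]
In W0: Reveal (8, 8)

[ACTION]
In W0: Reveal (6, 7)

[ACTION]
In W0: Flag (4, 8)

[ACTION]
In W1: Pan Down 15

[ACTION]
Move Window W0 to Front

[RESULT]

                                             
                                             
               ┏━━━━━━━━━━━━━━━━━━━━━━━━━━━━━
       ┏━━━━━━━┃ Minesweeper                 
       ┃ MapNav┠─────────────────────────────
       ┠───────┃■■✹■■■■■✹■                   
       ┃.......┃■■■■■✹✹■■■                   
 ┏━━━━━┃.......┃■■■■■■■✹■■                   
 ┃ Imag┃.......┃✹■■■■✹■■■✹                   
 ┠─────┃.......┃■■■■■✹■■■■                   
 ┃     ┃.......┃■✹■■■■■■✹✹                   
 ┃     ┃...~~~.┃■■■■■■■■■■                   
 ┃     ┃.....~.┃✹✹■■■✹■■✹■                   
 ┃     ┃...~~..┃✹■■■■■■✹■■                   
 ┃     ┃....~..┃■■■■■✹■■■■                   


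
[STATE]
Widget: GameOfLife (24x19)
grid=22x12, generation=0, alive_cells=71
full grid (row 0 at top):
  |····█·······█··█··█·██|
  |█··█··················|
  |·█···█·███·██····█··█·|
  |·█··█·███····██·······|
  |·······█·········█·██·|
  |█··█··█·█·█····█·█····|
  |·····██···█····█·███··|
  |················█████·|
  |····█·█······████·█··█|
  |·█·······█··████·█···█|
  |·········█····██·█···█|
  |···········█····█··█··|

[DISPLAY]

Gen: 0                  
····█·······█··█··█·██  
█··█··················  
·█···█·███·██····█··█·  
·█··█·███····██·······  
·······█·········█·██·  
█··█··█·█·█····█·█····  
·····██···█····█·███··  
················█████·  
····█·█······████·█··█  
·█·······█··████·█···█  
·········█····██·█···█  
···········█····█··█··  
                        
                        
                        
                        
                        
                        


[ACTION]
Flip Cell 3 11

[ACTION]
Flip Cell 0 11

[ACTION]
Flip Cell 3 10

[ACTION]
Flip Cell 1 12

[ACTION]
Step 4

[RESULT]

Gen: 4                  
····█···············█·  
··██····██··██····████  
·█·█···█··█·███··██···  
·████········█···██·██  
····█······██···██··██  
····█··█·█·█····████·█  
····█····██·····█·█·█·  
·····████········█··█·  
······█··········███··  
····················█·  
················█·██··  
·················█····  
                        
                        
                        
                        
                        
                        
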